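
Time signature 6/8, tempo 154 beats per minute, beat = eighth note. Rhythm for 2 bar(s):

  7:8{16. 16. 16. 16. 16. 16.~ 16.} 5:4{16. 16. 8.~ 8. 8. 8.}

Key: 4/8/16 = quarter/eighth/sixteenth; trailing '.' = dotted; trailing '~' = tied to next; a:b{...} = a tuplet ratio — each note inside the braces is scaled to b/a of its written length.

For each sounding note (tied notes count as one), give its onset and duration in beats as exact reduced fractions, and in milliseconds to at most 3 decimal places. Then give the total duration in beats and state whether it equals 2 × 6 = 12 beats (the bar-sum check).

1) 0.0ms=0b +333.952ms=6/7b
2) 333.952ms=6/7b +333.952ms=6/7b
3) 667.904ms=12/7b +333.952ms=6/7b
4) 1001.855ms=18/7b +333.952ms=6/7b
5) 1335.807ms=24/7b +333.952ms=6/7b
6) 1669.759ms=30/7b +667.904ms=12/7b
7) 2337.662ms=6b +233.766ms=3/5b
8) 2571.429ms=33/5b +233.766ms=3/5b
9) 2805.195ms=36/5b +935.065ms=12/5b
10) 3740.26ms=48/5b +467.532ms=6/5b
11) 4207.792ms=54/5b +467.532ms=6/5b
Σ=12b of 12 (154bpm 6/8) — PASS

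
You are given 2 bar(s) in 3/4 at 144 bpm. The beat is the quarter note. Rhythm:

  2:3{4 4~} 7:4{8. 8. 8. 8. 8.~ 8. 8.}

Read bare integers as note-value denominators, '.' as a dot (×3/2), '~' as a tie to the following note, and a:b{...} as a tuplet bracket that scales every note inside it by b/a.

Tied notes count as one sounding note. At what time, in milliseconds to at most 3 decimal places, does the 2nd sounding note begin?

1. 0.0ms @ 0 + 625.0ms (3/2)
2. 625.0ms @ 3/2 + 803.571ms (27/14)
3. 1428.571ms @ 24/7 + 178.571ms (3/7)
4. 1607.143ms @ 27/7 + 178.571ms (3/7)
5. 1785.714ms @ 30/7 + 178.571ms (3/7)
6. 1964.286ms @ 33/7 + 357.143ms (6/7)
7. 2321.429ms @ 39/7 + 178.571ms (3/7)

note 2 onset = 3/2b = 625.0ms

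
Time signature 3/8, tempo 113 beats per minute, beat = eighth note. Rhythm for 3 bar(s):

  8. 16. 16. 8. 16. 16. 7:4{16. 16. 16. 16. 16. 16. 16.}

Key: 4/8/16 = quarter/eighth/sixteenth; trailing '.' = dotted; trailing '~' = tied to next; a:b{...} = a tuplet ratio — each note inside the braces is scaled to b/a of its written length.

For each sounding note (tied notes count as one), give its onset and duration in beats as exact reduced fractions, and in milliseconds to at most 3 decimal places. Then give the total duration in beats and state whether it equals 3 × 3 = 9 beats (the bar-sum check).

1) 0.0ms=0b +796.46ms=3/2b
2) 796.46ms=3/2b +398.23ms=3/4b
3) 1194.69ms=9/4b +398.23ms=3/4b
4) 1592.92ms=3b +796.46ms=3/2b
5) 2389.381ms=9/2b +398.23ms=3/4b
6) 2787.611ms=21/4b +398.23ms=3/4b
7) 3185.841ms=6b +227.56ms=3/7b
8) 3413.401ms=45/7b +227.56ms=3/7b
9) 3640.961ms=48/7b +227.56ms=3/7b
10) 3868.521ms=51/7b +227.56ms=3/7b
11) 4096.081ms=54/7b +227.56ms=3/7b
12) 4323.641ms=57/7b +227.56ms=3/7b
13) 4551.201ms=60/7b +227.56ms=3/7b
Σ=9b of 9 (113bpm 3/8) — PASS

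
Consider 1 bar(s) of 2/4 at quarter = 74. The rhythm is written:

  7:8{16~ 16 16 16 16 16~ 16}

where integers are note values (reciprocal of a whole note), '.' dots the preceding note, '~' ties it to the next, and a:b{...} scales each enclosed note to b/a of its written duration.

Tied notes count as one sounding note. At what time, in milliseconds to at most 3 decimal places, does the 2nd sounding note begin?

1. 0.0ms @ 0 + 463.32ms (4/7)
2. 463.32ms @ 4/7 + 231.66ms (2/7)
3. 694.981ms @ 6/7 + 231.66ms (2/7)
4. 926.641ms @ 8/7 + 231.66ms (2/7)
5. 1158.301ms @ 10/7 + 463.32ms (4/7)

note 2 onset = 4/7b = 463.32ms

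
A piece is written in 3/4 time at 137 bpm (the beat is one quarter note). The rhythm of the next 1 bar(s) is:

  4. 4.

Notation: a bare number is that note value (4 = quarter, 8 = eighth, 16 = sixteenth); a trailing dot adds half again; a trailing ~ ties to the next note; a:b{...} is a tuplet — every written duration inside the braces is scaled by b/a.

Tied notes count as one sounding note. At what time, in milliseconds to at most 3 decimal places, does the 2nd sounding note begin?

note 2 onset = 3/2b = 656.934ms

1. 0.0ms @ 0 + 656.934ms (3/2)
2. 656.934ms @ 3/2 + 656.934ms (3/2)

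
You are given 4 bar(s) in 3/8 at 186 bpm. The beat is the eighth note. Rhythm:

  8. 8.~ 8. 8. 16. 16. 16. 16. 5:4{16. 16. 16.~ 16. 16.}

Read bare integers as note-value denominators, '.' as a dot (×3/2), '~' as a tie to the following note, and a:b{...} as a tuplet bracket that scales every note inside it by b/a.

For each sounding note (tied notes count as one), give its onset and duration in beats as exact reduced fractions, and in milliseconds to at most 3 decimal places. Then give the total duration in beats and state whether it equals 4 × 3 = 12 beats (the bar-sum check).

1) 0.0ms=0b +483.871ms=3/2b
2) 483.871ms=3/2b +967.742ms=3b
3) 1451.613ms=9/2b +483.871ms=3/2b
4) 1935.484ms=6b +241.935ms=3/4b
5) 2177.419ms=27/4b +241.935ms=3/4b
6) 2419.355ms=15/2b +241.935ms=3/4b
7) 2661.29ms=33/4b +241.935ms=3/4b
8) 2903.226ms=9b +193.548ms=3/5b
9) 3096.774ms=48/5b +193.548ms=3/5b
10) 3290.323ms=51/5b +387.097ms=6/5b
11) 3677.419ms=57/5b +193.548ms=3/5b
Σ=12b of 12 (186bpm 3/8) — PASS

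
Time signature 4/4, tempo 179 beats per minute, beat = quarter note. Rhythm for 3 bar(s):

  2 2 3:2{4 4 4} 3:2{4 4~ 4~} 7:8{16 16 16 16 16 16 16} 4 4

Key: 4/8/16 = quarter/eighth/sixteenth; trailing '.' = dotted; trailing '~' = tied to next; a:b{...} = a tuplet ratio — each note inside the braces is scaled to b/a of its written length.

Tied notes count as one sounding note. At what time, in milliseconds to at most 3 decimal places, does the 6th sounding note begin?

1. 0.0ms @ 0 + 670.391ms (2)
2. 670.391ms @ 2 + 670.391ms (2)
3. 1340.782ms @ 4 + 223.464ms (2/3)
4. 1564.246ms @ 14/3 + 223.464ms (2/3)
5. 1787.709ms @ 16/3 + 223.464ms (2/3)
6. 2011.173ms @ 6 + 223.464ms (2/3)
7. 2234.637ms @ 20/3 + 542.698ms (34/21)
8. 2777.334ms @ 58/7 + 95.77ms (2/7)
9. 2873.105ms @ 60/7 + 95.77ms (2/7)
10. 2968.875ms @ 62/7 + 95.77ms (2/7)
11. 3064.645ms @ 64/7 + 95.77ms (2/7)
12. 3160.415ms @ 66/7 + 95.77ms (2/7)
13. 3256.185ms @ 68/7 + 95.77ms (2/7)
14. 3351.955ms @ 10 + 335.196ms (1)
15. 3687.151ms @ 11 + 335.196ms (1)

note 6 onset = 6b = 2011.173ms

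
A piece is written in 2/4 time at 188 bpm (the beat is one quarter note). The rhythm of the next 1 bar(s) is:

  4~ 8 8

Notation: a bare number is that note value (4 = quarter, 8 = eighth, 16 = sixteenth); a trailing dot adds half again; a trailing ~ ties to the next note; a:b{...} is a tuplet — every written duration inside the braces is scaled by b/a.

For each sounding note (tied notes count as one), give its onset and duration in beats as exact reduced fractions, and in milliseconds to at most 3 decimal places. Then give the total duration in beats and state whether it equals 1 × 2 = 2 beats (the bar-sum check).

1) 0.0ms=0b +478.723ms=3/2b
2) 478.723ms=3/2b +159.574ms=1/2b
Σ=2b of 2 (188bpm 2/4) — PASS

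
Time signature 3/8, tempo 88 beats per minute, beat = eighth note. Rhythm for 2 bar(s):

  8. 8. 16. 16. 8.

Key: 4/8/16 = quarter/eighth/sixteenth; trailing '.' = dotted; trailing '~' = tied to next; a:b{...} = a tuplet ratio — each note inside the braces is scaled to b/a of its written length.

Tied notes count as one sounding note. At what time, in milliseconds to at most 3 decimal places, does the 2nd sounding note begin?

note 2 onset = 3/2b = 1022.727ms

1. 0.0ms @ 0 + 1022.727ms (3/2)
2. 1022.727ms @ 3/2 + 1022.727ms (3/2)
3. 2045.455ms @ 3 + 511.364ms (3/4)
4. 2556.818ms @ 15/4 + 511.364ms (3/4)
5. 3068.182ms @ 9/2 + 1022.727ms (3/2)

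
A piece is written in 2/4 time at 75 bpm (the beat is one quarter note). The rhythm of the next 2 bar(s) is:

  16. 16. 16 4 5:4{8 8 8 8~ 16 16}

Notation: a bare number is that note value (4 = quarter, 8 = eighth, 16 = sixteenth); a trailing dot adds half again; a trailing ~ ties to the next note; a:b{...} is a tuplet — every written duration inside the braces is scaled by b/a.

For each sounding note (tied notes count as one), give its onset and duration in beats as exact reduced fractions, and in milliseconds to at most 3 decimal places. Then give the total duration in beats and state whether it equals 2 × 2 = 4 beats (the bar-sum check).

1) 0.0ms=0b +300.0ms=3/8b
2) 300.0ms=3/8b +300.0ms=3/8b
3) 600.0ms=3/4b +200.0ms=1/4b
4) 800.0ms=1b +800.0ms=1b
5) 1600.0ms=2b +320.0ms=2/5b
6) 1920.0ms=12/5b +320.0ms=2/5b
7) 2240.0ms=14/5b +320.0ms=2/5b
8) 2560.0ms=16/5b +480.0ms=3/5b
9) 3040.0ms=19/5b +160.0ms=1/5b
Σ=4b of 4 (75bpm 2/4) — PASS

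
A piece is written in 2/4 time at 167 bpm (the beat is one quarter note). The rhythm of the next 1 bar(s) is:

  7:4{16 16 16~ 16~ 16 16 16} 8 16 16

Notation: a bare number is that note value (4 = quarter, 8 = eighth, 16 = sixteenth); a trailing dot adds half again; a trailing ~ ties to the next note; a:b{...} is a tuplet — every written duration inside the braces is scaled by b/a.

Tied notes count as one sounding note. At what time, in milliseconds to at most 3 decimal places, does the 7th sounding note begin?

1. 0.0ms @ 0 + 51.326ms (1/7)
2. 51.326ms @ 1/7 + 51.326ms (1/7)
3. 102.652ms @ 2/7 + 153.978ms (3/7)
4. 256.63ms @ 5/7 + 51.326ms (1/7)
5. 307.956ms @ 6/7 + 51.326ms (1/7)
6. 359.281ms @ 1 + 179.641ms (1/2)
7. 538.922ms @ 3/2 + 89.82ms (1/4)
8. 628.743ms @ 7/4 + 89.82ms (1/4)

note 7 onset = 3/2b = 538.922ms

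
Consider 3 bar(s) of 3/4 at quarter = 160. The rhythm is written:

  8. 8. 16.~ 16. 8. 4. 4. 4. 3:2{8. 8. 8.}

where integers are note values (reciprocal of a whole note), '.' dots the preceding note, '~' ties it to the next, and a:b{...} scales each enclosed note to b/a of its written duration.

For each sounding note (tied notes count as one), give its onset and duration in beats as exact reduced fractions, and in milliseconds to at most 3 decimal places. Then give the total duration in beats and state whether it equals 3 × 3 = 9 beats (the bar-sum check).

1) 0.0ms=0b +281.25ms=3/4b
2) 281.25ms=3/4b +281.25ms=3/4b
3) 562.5ms=3/2b +281.25ms=3/4b
4) 843.75ms=9/4b +281.25ms=3/4b
5) 1125.0ms=3b +562.5ms=3/2b
6) 1687.5ms=9/2b +562.5ms=3/2b
7) 2250.0ms=6b +562.5ms=3/2b
8) 2812.5ms=15/2b +187.5ms=1/2b
9) 3000.0ms=8b +187.5ms=1/2b
10) 3187.5ms=17/2b +187.5ms=1/2b
Σ=9b of 9 (160bpm 3/4) — PASS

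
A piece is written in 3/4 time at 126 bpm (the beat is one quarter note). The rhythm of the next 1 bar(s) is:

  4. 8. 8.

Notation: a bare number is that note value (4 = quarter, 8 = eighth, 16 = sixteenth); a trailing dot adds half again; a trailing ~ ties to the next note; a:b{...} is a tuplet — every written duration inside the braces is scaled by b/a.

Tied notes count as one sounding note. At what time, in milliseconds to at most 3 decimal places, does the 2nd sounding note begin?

note 2 onset = 3/2b = 714.286ms

1. 0.0ms @ 0 + 714.286ms (3/2)
2. 714.286ms @ 3/2 + 357.143ms (3/4)
3. 1071.429ms @ 9/4 + 357.143ms (3/4)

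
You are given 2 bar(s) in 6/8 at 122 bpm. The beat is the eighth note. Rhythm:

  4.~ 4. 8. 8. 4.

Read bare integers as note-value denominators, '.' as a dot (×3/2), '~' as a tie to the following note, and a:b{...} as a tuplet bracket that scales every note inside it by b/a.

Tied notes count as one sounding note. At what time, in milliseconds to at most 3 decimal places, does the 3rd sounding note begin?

1. 0.0ms @ 0 + 2950.82ms (6)
2. 2950.82ms @ 6 + 737.705ms (3/2)
3. 3688.525ms @ 15/2 + 737.705ms (3/2)
4. 4426.23ms @ 9 + 1475.41ms (3)

note 3 onset = 15/2b = 3688.525ms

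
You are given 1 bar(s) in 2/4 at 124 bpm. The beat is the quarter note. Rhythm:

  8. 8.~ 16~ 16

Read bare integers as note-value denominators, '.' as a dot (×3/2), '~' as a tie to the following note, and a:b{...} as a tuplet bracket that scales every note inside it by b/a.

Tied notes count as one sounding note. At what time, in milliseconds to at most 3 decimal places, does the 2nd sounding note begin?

1. 0.0ms @ 0 + 362.903ms (3/4)
2. 362.903ms @ 3/4 + 604.839ms (5/4)

note 2 onset = 3/4b = 362.903ms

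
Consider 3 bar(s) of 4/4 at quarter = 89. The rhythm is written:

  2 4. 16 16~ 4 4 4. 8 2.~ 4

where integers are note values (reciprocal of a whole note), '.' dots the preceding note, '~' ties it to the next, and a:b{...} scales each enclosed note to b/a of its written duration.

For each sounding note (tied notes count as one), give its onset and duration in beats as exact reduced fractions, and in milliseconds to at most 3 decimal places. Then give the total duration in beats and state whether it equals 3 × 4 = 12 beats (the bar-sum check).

1) 0.0ms=0b +1348.315ms=2b
2) 1348.315ms=2b +1011.236ms=3/2b
3) 2359.551ms=7/2b +168.539ms=1/4b
4) 2528.09ms=15/4b +842.697ms=5/4b
5) 3370.787ms=5b +674.157ms=1b
6) 4044.944ms=6b +1011.236ms=3/2b
7) 5056.18ms=15/2b +337.079ms=1/2b
8) 5393.258ms=8b +2696.629ms=4b
Σ=12b of 12 (89bpm 4/4) — PASS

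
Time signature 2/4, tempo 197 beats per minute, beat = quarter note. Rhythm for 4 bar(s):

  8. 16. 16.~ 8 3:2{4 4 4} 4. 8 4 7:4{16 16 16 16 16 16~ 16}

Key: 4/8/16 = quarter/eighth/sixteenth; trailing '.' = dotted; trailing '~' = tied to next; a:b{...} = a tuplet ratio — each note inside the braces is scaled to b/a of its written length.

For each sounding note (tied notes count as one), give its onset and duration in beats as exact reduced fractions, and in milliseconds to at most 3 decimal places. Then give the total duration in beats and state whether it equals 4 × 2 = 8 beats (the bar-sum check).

1) 0.0ms=0b +228.426ms=3/4b
2) 228.426ms=3/4b +114.213ms=3/8b
3) 342.64ms=9/8b +266.497ms=7/8b
4) 609.137ms=2b +203.046ms=2/3b
5) 812.183ms=8/3b +203.046ms=2/3b
6) 1015.228ms=10/3b +203.046ms=2/3b
7) 1218.274ms=4b +456.853ms=3/2b
8) 1675.127ms=11/2b +152.284ms=1/2b
9) 1827.411ms=6b +304.569ms=1b
10) 2131.98ms=7b +43.51ms=1/7b
11) 2175.489ms=50/7b +43.51ms=1/7b
12) 2218.999ms=51/7b +43.51ms=1/7b
13) 2262.509ms=52/7b +43.51ms=1/7b
14) 2306.019ms=53/7b +43.51ms=1/7b
15) 2349.529ms=54/7b +87.02ms=2/7b
Σ=8b of 8 (197bpm 2/4) — PASS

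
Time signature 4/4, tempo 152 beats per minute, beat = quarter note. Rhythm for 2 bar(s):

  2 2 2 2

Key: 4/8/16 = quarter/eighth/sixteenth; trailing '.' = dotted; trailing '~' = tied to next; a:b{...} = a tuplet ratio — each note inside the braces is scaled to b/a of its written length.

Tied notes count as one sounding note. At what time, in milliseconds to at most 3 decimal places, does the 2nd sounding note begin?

note 2 onset = 2b = 789.474ms

1. 0.0ms @ 0 + 789.474ms (2)
2. 789.474ms @ 2 + 789.474ms (2)
3. 1578.947ms @ 4 + 789.474ms (2)
4. 2368.421ms @ 6 + 789.474ms (2)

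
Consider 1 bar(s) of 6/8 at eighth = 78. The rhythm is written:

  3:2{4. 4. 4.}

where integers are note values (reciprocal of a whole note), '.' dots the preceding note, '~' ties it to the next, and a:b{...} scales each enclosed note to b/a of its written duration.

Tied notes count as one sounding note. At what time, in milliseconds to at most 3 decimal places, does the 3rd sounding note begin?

note 3 onset = 4b = 3076.923ms

1. 0.0ms @ 0 + 1538.462ms (2)
2. 1538.462ms @ 2 + 1538.462ms (2)
3. 3076.923ms @ 4 + 1538.462ms (2)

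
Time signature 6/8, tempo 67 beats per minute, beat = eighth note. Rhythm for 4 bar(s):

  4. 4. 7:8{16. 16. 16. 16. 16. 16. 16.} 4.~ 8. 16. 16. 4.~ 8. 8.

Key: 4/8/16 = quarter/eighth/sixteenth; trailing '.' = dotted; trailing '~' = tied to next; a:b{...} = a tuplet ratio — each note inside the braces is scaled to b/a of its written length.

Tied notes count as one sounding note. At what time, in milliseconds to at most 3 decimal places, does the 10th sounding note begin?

1. 0.0ms @ 0 + 2686.567ms (3)
2. 2686.567ms @ 3 + 2686.567ms (3)
3. 5373.134ms @ 6 + 767.591ms (6/7)
4. 6140.725ms @ 48/7 + 767.591ms (6/7)
5. 6908.316ms @ 54/7 + 767.591ms (6/7)
6. 7675.906ms @ 60/7 + 767.591ms (6/7)
7. 8443.497ms @ 66/7 + 767.591ms (6/7)
8. 9211.087ms @ 72/7 + 767.591ms (6/7)
9. 9978.678ms @ 78/7 + 767.591ms (6/7)
10. 10746.269ms @ 12 + 4029.851ms (9/2)
11. 14776.119ms @ 33/2 + 671.642ms (3/4)
12. 15447.761ms @ 69/4 + 671.642ms (3/4)
13. 16119.403ms @ 18 + 4029.851ms (9/2)
14. 20149.254ms @ 45/2 + 1343.284ms (3/2)

note 10 onset = 12b = 10746.269ms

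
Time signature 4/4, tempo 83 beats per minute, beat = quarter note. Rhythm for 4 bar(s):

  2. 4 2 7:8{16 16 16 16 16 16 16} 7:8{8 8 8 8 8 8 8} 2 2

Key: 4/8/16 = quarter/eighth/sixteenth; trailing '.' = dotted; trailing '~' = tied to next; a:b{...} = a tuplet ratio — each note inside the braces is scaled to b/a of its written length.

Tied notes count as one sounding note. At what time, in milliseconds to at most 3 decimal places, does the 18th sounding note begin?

note 18 onset = 12b = 8674.699ms

1. 0.0ms @ 0 + 2168.675ms (3)
2. 2168.675ms @ 3 + 722.892ms (1)
3. 2891.566ms @ 4 + 1445.783ms (2)
4. 4337.349ms @ 6 + 206.54ms (2/7)
5. 4543.89ms @ 44/7 + 206.54ms (2/7)
6. 4750.43ms @ 46/7 + 206.54ms (2/7)
7. 4956.971ms @ 48/7 + 206.54ms (2/7)
8. 5163.511ms @ 50/7 + 206.54ms (2/7)
9. 5370.052ms @ 52/7 + 206.54ms (2/7)
10. 5576.592ms @ 54/7 + 206.54ms (2/7)
11. 5783.133ms @ 8 + 413.081ms (4/7)
12. 6196.213ms @ 60/7 + 413.081ms (4/7)
13. 6609.294ms @ 64/7 + 413.081ms (4/7)
14. 7022.375ms @ 68/7 + 413.081ms (4/7)
15. 7435.456ms @ 72/7 + 413.081ms (4/7)
16. 7848.537ms @ 76/7 + 413.081ms (4/7)
17. 8261.618ms @ 80/7 + 413.081ms (4/7)
18. 8674.699ms @ 12 + 1445.783ms (2)
19. 10120.482ms @ 14 + 1445.783ms (2)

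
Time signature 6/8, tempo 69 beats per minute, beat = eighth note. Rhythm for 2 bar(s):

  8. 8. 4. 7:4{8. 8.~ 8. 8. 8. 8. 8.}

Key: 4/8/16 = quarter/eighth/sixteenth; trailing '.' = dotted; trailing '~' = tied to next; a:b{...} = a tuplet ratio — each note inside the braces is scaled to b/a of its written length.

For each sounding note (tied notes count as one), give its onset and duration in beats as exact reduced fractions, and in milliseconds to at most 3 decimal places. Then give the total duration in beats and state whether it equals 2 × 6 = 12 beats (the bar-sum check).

1) 0.0ms=0b +1304.348ms=3/2b
2) 1304.348ms=3/2b +1304.348ms=3/2b
3) 2608.696ms=3b +2608.696ms=3b
4) 5217.391ms=6b +745.342ms=6/7b
5) 5962.733ms=48/7b +1490.683ms=12/7b
6) 7453.416ms=60/7b +745.342ms=6/7b
7) 8198.758ms=66/7b +745.342ms=6/7b
8) 8944.099ms=72/7b +745.342ms=6/7b
9) 9689.441ms=78/7b +745.342ms=6/7b
Σ=12b of 12 (69bpm 6/8) — PASS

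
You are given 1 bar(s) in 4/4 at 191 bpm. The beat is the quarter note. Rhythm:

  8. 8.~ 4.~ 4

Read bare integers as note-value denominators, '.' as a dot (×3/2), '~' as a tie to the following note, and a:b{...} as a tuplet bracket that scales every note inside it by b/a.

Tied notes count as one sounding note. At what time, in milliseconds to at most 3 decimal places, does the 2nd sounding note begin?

note 2 onset = 3/4b = 235.602ms

1. 0.0ms @ 0 + 235.602ms (3/4)
2. 235.602ms @ 3/4 + 1020.942ms (13/4)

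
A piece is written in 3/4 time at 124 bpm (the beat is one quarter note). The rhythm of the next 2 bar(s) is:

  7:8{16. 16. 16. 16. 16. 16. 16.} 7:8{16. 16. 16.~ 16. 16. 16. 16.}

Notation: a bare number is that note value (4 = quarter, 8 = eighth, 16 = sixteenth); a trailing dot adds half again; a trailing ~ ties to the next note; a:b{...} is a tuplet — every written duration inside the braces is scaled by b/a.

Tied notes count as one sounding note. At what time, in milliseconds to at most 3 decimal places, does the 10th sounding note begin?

1. 0.0ms @ 0 + 207.373ms (3/7)
2. 207.373ms @ 3/7 + 207.373ms (3/7)
3. 414.747ms @ 6/7 + 207.373ms (3/7)
4. 622.12ms @ 9/7 + 207.373ms (3/7)
5. 829.493ms @ 12/7 + 207.373ms (3/7)
6. 1036.866ms @ 15/7 + 207.373ms (3/7)
7. 1244.24ms @ 18/7 + 207.373ms (3/7)
8. 1451.613ms @ 3 + 207.373ms (3/7)
9. 1658.986ms @ 24/7 + 207.373ms (3/7)
10. 1866.359ms @ 27/7 + 414.747ms (6/7)
11. 2281.106ms @ 33/7 + 207.373ms (3/7)
12. 2488.479ms @ 36/7 + 207.373ms (3/7)
13. 2695.853ms @ 39/7 + 207.373ms (3/7)

note 10 onset = 27/7b = 1866.359ms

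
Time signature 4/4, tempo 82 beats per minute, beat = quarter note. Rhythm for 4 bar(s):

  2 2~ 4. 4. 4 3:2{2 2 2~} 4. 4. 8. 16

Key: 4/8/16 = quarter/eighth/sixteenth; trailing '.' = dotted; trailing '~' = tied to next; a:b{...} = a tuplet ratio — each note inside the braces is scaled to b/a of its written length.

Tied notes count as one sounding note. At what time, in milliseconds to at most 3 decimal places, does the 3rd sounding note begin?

1. 0.0ms @ 0 + 1463.415ms (2)
2. 1463.415ms @ 2 + 2560.976ms (7/2)
3. 4024.39ms @ 11/2 + 1097.561ms (3/2)
4. 5121.951ms @ 7 + 731.707ms (1)
5. 5853.659ms @ 8 + 975.61ms (4/3)
6. 6829.268ms @ 28/3 + 975.61ms (4/3)
7. 7804.878ms @ 32/3 + 2073.171ms (17/6)
8. 9878.049ms @ 27/2 + 1097.561ms (3/2)
9. 10975.61ms @ 15 + 548.78ms (3/4)
10. 11524.39ms @ 63/4 + 182.927ms (1/4)

note 3 onset = 11/2b = 4024.39ms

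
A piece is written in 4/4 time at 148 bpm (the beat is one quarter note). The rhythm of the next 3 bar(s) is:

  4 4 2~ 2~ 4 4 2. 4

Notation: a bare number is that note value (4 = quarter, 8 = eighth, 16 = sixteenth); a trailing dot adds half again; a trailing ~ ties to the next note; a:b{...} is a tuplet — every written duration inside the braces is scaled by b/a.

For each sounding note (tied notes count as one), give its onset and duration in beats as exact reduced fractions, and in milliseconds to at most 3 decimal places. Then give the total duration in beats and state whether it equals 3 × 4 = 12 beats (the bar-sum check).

1) 0.0ms=0b +405.405ms=1b
2) 405.405ms=1b +405.405ms=1b
3) 810.811ms=2b +2027.027ms=5b
4) 2837.838ms=7b +405.405ms=1b
5) 3243.243ms=8b +1216.216ms=3b
6) 4459.459ms=11b +405.405ms=1b
Σ=12b of 12 (148bpm 4/4) — PASS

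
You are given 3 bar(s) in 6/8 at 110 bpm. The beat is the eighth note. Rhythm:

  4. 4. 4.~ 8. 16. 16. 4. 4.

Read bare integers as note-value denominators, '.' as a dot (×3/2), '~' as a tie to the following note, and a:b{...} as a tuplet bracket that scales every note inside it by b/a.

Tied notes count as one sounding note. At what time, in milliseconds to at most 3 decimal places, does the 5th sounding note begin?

1. 0.0ms @ 0 + 1636.364ms (3)
2. 1636.364ms @ 3 + 1636.364ms (3)
3. 3272.727ms @ 6 + 2454.545ms (9/2)
4. 5727.273ms @ 21/2 + 409.091ms (3/4)
5. 6136.364ms @ 45/4 + 409.091ms (3/4)
6. 6545.455ms @ 12 + 1636.364ms (3)
7. 8181.818ms @ 15 + 1636.364ms (3)

note 5 onset = 45/4b = 6136.364ms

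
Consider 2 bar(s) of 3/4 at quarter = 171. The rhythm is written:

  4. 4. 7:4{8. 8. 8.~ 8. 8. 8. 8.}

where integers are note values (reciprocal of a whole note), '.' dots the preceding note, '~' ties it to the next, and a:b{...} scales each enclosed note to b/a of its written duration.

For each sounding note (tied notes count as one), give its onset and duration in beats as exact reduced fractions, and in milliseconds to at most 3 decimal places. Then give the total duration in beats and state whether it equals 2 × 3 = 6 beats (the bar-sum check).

1) 0.0ms=0b +526.316ms=3/2b
2) 526.316ms=3/2b +526.316ms=3/2b
3) 1052.632ms=3b +150.376ms=3/7b
4) 1203.008ms=24/7b +150.376ms=3/7b
5) 1353.383ms=27/7b +300.752ms=6/7b
6) 1654.135ms=33/7b +150.376ms=3/7b
7) 1804.511ms=36/7b +150.376ms=3/7b
8) 1954.887ms=39/7b +150.376ms=3/7b
Σ=6b of 6 (171bpm 3/4) — PASS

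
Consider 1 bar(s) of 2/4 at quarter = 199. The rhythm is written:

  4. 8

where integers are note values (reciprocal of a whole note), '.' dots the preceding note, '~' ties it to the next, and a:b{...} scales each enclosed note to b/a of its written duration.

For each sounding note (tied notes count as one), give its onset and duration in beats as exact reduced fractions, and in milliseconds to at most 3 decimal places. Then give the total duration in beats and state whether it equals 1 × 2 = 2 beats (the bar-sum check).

1) 0.0ms=0b +452.261ms=3/2b
2) 452.261ms=3/2b +150.754ms=1/2b
Σ=2b of 2 (199bpm 2/4) — PASS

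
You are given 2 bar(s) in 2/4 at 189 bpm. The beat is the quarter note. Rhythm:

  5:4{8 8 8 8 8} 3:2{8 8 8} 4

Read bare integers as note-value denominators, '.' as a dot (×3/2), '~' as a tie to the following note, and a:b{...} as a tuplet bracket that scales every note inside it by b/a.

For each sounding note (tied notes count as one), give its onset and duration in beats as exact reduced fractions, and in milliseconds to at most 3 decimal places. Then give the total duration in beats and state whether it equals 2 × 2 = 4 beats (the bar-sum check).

1) 0.0ms=0b +126.984ms=2/5b
2) 126.984ms=2/5b +126.984ms=2/5b
3) 253.968ms=4/5b +126.984ms=2/5b
4) 380.952ms=6/5b +126.984ms=2/5b
5) 507.937ms=8/5b +126.984ms=2/5b
6) 634.921ms=2b +105.82ms=1/3b
7) 740.741ms=7/3b +105.82ms=1/3b
8) 846.561ms=8/3b +105.82ms=1/3b
9) 952.381ms=3b +317.46ms=1b
Σ=4b of 4 (189bpm 2/4) — PASS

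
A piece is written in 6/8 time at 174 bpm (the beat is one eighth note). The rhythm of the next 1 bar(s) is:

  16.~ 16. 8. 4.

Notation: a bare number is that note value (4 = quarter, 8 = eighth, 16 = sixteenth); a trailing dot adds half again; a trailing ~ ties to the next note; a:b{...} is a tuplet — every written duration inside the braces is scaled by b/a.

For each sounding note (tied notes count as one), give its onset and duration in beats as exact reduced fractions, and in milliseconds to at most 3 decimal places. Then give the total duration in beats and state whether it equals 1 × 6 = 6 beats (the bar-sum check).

1) 0.0ms=0b +517.241ms=3/2b
2) 517.241ms=3/2b +517.241ms=3/2b
3) 1034.483ms=3b +1034.483ms=3b
Σ=6b of 6 (174bpm 6/8) — PASS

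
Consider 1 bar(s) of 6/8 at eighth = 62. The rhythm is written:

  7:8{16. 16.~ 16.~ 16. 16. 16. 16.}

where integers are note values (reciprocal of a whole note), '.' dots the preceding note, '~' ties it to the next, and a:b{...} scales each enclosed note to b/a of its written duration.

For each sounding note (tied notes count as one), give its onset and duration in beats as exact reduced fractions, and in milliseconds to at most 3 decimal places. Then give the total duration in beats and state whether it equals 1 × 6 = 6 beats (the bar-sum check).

1) 0.0ms=0b +829.493ms=6/7b
2) 829.493ms=6/7b +2488.479ms=18/7b
3) 3317.972ms=24/7b +829.493ms=6/7b
4) 4147.465ms=30/7b +829.493ms=6/7b
5) 4976.959ms=36/7b +829.493ms=6/7b
Σ=6b of 6 (62bpm 6/8) — PASS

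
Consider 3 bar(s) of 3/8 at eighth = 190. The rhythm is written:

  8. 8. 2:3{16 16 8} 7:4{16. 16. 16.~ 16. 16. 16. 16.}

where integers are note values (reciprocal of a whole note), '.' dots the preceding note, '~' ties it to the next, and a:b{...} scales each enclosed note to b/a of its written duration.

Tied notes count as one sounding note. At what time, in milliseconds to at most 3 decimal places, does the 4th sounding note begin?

note 4 onset = 15/4b = 1184.211ms

1. 0.0ms @ 0 + 473.684ms (3/2)
2. 473.684ms @ 3/2 + 473.684ms (3/2)
3. 947.368ms @ 3 + 236.842ms (3/4)
4. 1184.211ms @ 15/4 + 236.842ms (3/4)
5. 1421.053ms @ 9/2 + 473.684ms (3/2)
6. 1894.737ms @ 6 + 135.338ms (3/7)
7. 2030.075ms @ 45/7 + 135.338ms (3/7)
8. 2165.414ms @ 48/7 + 270.677ms (6/7)
9. 2436.09ms @ 54/7 + 135.338ms (3/7)
10. 2571.429ms @ 57/7 + 135.338ms (3/7)
11. 2706.767ms @ 60/7 + 135.338ms (3/7)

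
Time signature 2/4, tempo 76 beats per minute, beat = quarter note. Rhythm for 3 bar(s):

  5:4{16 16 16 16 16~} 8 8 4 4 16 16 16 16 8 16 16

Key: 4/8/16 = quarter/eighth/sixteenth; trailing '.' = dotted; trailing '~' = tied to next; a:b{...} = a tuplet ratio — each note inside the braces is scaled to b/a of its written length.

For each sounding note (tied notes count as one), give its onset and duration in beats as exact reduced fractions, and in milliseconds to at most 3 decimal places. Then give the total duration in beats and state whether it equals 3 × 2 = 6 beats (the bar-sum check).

1) 0.0ms=0b +157.895ms=1/5b
2) 157.895ms=1/5b +157.895ms=1/5b
3) 315.789ms=2/5b +157.895ms=1/5b
4) 473.684ms=3/5b +157.895ms=1/5b
5) 631.579ms=4/5b +552.632ms=7/10b
6) 1184.211ms=3/2b +394.737ms=1/2b
7) 1578.947ms=2b +789.474ms=1b
8) 2368.421ms=3b +789.474ms=1b
9) 3157.895ms=4b +197.368ms=1/4b
10) 3355.263ms=17/4b +197.368ms=1/4b
11) 3552.632ms=9/2b +197.368ms=1/4b
12) 3750.0ms=19/4b +197.368ms=1/4b
13) 3947.368ms=5b +394.737ms=1/2b
14) 4342.105ms=11/2b +197.368ms=1/4b
15) 4539.474ms=23/4b +197.368ms=1/4b
Σ=6b of 6 (76bpm 2/4) — PASS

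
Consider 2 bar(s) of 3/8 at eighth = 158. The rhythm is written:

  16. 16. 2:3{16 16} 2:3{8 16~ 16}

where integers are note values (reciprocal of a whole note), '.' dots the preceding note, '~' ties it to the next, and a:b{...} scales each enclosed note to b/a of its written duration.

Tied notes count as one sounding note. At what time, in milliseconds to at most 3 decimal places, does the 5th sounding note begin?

1. 0.0ms @ 0 + 284.81ms (3/4)
2. 284.81ms @ 3/4 + 284.81ms (3/4)
3. 569.62ms @ 3/2 + 284.81ms (3/4)
4. 854.43ms @ 9/4 + 284.81ms (3/4)
5. 1139.241ms @ 3 + 569.62ms (3/2)
6. 1708.861ms @ 9/2 + 569.62ms (3/2)

note 5 onset = 3b = 1139.241ms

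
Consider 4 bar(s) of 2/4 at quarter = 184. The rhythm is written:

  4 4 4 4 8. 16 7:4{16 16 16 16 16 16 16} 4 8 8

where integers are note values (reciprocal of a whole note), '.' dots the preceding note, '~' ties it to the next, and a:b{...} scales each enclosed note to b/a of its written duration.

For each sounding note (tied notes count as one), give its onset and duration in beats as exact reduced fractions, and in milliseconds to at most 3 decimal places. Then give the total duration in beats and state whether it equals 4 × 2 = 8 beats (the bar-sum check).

1) 0.0ms=0b +326.087ms=1b
2) 326.087ms=1b +326.087ms=1b
3) 652.174ms=2b +326.087ms=1b
4) 978.261ms=3b +326.087ms=1b
5) 1304.348ms=4b +244.565ms=3/4b
6) 1548.913ms=19/4b +81.522ms=1/4b
7) 1630.435ms=5b +46.584ms=1/7b
8) 1677.019ms=36/7b +46.584ms=1/7b
9) 1723.602ms=37/7b +46.584ms=1/7b
10) 1770.186ms=38/7b +46.584ms=1/7b
11) 1816.77ms=39/7b +46.584ms=1/7b
12) 1863.354ms=40/7b +46.584ms=1/7b
13) 1909.938ms=41/7b +46.584ms=1/7b
14) 1956.522ms=6b +326.087ms=1b
15) 2282.609ms=7b +163.043ms=1/2b
16) 2445.652ms=15/2b +163.043ms=1/2b
Σ=8b of 8 (184bpm 2/4) — PASS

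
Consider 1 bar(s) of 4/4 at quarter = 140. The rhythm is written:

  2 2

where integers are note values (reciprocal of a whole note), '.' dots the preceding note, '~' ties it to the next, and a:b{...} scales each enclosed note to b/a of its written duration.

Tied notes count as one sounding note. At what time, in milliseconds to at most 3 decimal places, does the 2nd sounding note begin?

1. 0.0ms @ 0 + 857.143ms (2)
2. 857.143ms @ 2 + 857.143ms (2)

note 2 onset = 2b = 857.143ms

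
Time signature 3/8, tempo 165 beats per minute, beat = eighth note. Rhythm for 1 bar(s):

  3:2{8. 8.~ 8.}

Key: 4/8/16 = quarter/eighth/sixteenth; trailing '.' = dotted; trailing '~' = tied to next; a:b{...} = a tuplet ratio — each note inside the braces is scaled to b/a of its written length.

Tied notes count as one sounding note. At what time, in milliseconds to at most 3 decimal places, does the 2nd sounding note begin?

note 2 onset = 1b = 363.636ms

1. 0.0ms @ 0 + 363.636ms (1)
2. 363.636ms @ 1 + 727.273ms (2)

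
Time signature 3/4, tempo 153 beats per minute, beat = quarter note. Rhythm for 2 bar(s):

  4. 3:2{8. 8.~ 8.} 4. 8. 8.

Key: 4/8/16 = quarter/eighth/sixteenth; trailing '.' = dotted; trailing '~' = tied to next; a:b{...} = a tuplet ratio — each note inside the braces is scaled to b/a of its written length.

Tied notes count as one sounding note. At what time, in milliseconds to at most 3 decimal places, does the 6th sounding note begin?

1. 0.0ms @ 0 + 588.235ms (3/2)
2. 588.235ms @ 3/2 + 196.078ms (1/2)
3. 784.314ms @ 2 + 392.157ms (1)
4. 1176.471ms @ 3 + 588.235ms (3/2)
5. 1764.706ms @ 9/2 + 294.118ms (3/4)
6. 2058.824ms @ 21/4 + 294.118ms (3/4)

note 6 onset = 21/4b = 2058.824ms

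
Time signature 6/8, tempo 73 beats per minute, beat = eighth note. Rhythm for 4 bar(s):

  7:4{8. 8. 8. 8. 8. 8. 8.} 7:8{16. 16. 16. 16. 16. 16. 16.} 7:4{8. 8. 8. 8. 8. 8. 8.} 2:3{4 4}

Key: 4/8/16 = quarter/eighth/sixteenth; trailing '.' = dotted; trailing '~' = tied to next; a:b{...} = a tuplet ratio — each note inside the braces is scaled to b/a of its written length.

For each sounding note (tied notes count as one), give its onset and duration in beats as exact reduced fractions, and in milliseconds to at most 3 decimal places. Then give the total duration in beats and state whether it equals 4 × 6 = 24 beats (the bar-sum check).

1) 0.0ms=0b +704.501ms=6/7b
2) 704.501ms=6/7b +704.501ms=6/7b
3) 1409.002ms=12/7b +704.501ms=6/7b
4) 2113.503ms=18/7b +704.501ms=6/7b
5) 2818.004ms=24/7b +704.501ms=6/7b
6) 3522.505ms=30/7b +704.501ms=6/7b
7) 4227.006ms=36/7b +704.501ms=6/7b
8) 4931.507ms=6b +704.501ms=6/7b
9) 5636.008ms=48/7b +704.501ms=6/7b
10) 6340.509ms=54/7b +704.501ms=6/7b
11) 7045.01ms=60/7b +704.501ms=6/7b
12) 7749.511ms=66/7b +704.501ms=6/7b
13) 8454.012ms=72/7b +704.501ms=6/7b
14) 9158.513ms=78/7b +704.501ms=6/7b
15) 9863.014ms=12b +704.501ms=6/7b
16) 10567.515ms=90/7b +704.501ms=6/7b
17) 11272.016ms=96/7b +704.501ms=6/7b
18) 11976.517ms=102/7b +704.501ms=6/7b
19) 12681.018ms=108/7b +704.501ms=6/7b
20) 13385.519ms=114/7b +704.501ms=6/7b
21) 14090.02ms=120/7b +704.501ms=6/7b
22) 14794.521ms=18b +2465.753ms=3b
23) 17260.274ms=21b +2465.753ms=3b
Σ=24b of 24 (73bpm 6/8) — PASS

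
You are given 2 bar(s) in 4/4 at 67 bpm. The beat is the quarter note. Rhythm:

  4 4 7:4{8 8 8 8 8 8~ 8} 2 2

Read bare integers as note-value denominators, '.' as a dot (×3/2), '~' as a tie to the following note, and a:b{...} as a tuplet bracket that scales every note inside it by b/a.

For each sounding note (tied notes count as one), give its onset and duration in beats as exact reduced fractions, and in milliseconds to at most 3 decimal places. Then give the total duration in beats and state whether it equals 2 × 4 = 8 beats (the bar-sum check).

1) 0.0ms=0b +895.522ms=1b
2) 895.522ms=1b +895.522ms=1b
3) 1791.045ms=2b +255.864ms=2/7b
4) 2046.908ms=16/7b +255.864ms=2/7b
5) 2302.772ms=18/7b +255.864ms=2/7b
6) 2558.635ms=20/7b +255.864ms=2/7b
7) 2814.499ms=22/7b +255.864ms=2/7b
8) 3070.362ms=24/7b +511.727ms=4/7b
9) 3582.09ms=4b +1791.045ms=2b
10) 5373.134ms=6b +1791.045ms=2b
Σ=8b of 8 (67bpm 4/4) — PASS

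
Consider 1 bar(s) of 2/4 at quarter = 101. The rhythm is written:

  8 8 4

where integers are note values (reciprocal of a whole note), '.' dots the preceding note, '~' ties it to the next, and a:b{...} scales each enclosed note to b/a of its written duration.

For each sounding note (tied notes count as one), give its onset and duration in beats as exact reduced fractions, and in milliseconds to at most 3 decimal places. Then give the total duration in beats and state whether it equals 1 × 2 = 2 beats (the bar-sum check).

1) 0.0ms=0b +297.03ms=1/2b
2) 297.03ms=1/2b +297.03ms=1/2b
3) 594.059ms=1b +594.059ms=1b
Σ=2b of 2 (101bpm 2/4) — PASS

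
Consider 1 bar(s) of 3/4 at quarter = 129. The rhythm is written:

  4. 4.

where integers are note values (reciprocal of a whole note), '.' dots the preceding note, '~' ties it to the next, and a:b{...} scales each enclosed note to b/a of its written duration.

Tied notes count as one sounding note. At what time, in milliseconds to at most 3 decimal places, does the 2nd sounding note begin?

note 2 onset = 3/2b = 697.674ms

1. 0.0ms @ 0 + 697.674ms (3/2)
2. 697.674ms @ 3/2 + 697.674ms (3/2)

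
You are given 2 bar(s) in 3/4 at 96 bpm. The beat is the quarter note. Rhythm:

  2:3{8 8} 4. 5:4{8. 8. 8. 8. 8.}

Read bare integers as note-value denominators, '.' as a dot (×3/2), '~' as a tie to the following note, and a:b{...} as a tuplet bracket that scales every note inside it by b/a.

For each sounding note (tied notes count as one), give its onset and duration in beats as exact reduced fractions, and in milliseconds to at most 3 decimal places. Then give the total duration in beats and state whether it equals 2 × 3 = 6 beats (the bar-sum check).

1) 0.0ms=0b +468.75ms=3/4b
2) 468.75ms=3/4b +468.75ms=3/4b
3) 937.5ms=3/2b +937.5ms=3/2b
4) 1875.0ms=3b +375.0ms=3/5b
5) 2250.0ms=18/5b +375.0ms=3/5b
6) 2625.0ms=21/5b +375.0ms=3/5b
7) 3000.0ms=24/5b +375.0ms=3/5b
8) 3375.0ms=27/5b +375.0ms=3/5b
Σ=6b of 6 (96bpm 3/4) — PASS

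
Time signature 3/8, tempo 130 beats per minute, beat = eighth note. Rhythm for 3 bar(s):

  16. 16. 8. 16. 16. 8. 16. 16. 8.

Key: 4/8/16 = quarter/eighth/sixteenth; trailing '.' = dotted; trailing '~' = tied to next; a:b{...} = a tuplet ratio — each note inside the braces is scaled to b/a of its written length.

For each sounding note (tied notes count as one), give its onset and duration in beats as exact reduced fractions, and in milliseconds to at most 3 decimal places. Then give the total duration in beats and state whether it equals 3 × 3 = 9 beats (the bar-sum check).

1) 0.0ms=0b +346.154ms=3/4b
2) 346.154ms=3/4b +346.154ms=3/4b
3) 692.308ms=3/2b +692.308ms=3/2b
4) 1384.615ms=3b +346.154ms=3/4b
5) 1730.769ms=15/4b +346.154ms=3/4b
6) 2076.923ms=9/2b +692.308ms=3/2b
7) 2769.231ms=6b +346.154ms=3/4b
8) 3115.385ms=27/4b +346.154ms=3/4b
9) 3461.538ms=15/2b +692.308ms=3/2b
Σ=9b of 9 (130bpm 3/8) — PASS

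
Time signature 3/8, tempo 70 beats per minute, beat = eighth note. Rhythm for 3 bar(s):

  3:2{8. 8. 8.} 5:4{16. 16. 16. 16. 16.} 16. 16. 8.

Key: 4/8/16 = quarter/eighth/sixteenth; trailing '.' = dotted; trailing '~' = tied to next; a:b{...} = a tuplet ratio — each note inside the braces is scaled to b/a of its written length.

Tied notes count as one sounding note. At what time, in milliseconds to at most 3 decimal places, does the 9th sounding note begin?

1. 0.0ms @ 0 + 857.143ms (1)
2. 857.143ms @ 1 + 857.143ms (1)
3. 1714.286ms @ 2 + 857.143ms (1)
4. 2571.429ms @ 3 + 514.286ms (3/5)
5. 3085.714ms @ 18/5 + 514.286ms (3/5)
6. 3600.0ms @ 21/5 + 514.286ms (3/5)
7. 4114.286ms @ 24/5 + 514.286ms (3/5)
8. 4628.571ms @ 27/5 + 514.286ms (3/5)
9. 5142.857ms @ 6 + 642.857ms (3/4)
10. 5785.714ms @ 27/4 + 642.857ms (3/4)
11. 6428.571ms @ 15/2 + 1285.714ms (3/2)

note 9 onset = 6b = 5142.857ms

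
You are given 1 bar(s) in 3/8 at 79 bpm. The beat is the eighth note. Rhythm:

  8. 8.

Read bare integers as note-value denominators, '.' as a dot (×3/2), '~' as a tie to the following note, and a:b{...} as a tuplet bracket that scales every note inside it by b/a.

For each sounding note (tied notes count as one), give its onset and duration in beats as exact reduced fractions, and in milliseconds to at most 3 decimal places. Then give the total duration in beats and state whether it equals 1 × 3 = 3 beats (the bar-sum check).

1) 0.0ms=0b +1139.241ms=3/2b
2) 1139.241ms=3/2b +1139.241ms=3/2b
Σ=3b of 3 (79bpm 3/8) — PASS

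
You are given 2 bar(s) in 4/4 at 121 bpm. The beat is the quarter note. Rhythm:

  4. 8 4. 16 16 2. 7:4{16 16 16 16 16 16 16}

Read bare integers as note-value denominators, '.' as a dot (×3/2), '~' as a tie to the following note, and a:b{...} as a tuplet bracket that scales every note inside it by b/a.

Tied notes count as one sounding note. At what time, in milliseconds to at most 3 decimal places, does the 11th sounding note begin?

note 11 onset = 53/7b = 3754.427ms

1. 0.0ms @ 0 + 743.802ms (3/2)
2. 743.802ms @ 3/2 + 247.934ms (1/2)
3. 991.736ms @ 2 + 743.802ms (3/2)
4. 1735.537ms @ 7/2 + 123.967ms (1/4)
5. 1859.504ms @ 15/4 + 123.967ms (1/4)
6. 1983.471ms @ 4 + 1487.603ms (3)
7. 3471.074ms @ 7 + 70.838ms (1/7)
8. 3541.913ms @ 50/7 + 70.838ms (1/7)
9. 3612.751ms @ 51/7 + 70.838ms (1/7)
10. 3683.589ms @ 52/7 + 70.838ms (1/7)
11. 3754.427ms @ 53/7 + 70.838ms (1/7)
12. 3825.266ms @ 54/7 + 70.838ms (1/7)
13. 3896.104ms @ 55/7 + 70.838ms (1/7)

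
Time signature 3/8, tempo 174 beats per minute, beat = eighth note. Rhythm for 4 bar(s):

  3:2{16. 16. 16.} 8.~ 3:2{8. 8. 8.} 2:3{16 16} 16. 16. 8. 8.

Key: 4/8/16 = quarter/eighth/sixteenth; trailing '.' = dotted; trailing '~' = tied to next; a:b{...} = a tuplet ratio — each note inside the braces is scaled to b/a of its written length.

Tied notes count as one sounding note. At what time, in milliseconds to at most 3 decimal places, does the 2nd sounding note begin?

note 2 onset = 1/2b = 172.414ms

1. 0.0ms @ 0 + 172.414ms (1/2)
2. 172.414ms @ 1/2 + 172.414ms (1/2)
3. 344.828ms @ 1 + 172.414ms (1/2)
4. 517.241ms @ 3/2 + 862.069ms (5/2)
5. 1379.31ms @ 4 + 344.828ms (1)
6. 1724.138ms @ 5 + 344.828ms (1)
7. 2068.966ms @ 6 + 258.621ms (3/4)
8. 2327.586ms @ 27/4 + 258.621ms (3/4)
9. 2586.207ms @ 15/2 + 258.621ms (3/4)
10. 2844.828ms @ 33/4 + 258.621ms (3/4)
11. 3103.448ms @ 9 + 517.241ms (3/2)
12. 3620.69ms @ 21/2 + 517.241ms (3/2)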